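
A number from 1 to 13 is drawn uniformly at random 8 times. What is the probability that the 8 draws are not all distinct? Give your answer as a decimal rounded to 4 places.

P(all 8 different) = 13/13 · 12/13 · ··· · 6/13 ≈ 0.0636.
P(at least two equal) = 1 − 0.0636 = 0.9364.

0.9364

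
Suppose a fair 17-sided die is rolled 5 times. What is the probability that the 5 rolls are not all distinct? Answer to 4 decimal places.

P(all 5 different) = 17/17 · 16/17 · ··· · 13/17 ≈ 0.5230.
P(at least two equal) = 1 − 0.5230 = 0.4770.

0.4770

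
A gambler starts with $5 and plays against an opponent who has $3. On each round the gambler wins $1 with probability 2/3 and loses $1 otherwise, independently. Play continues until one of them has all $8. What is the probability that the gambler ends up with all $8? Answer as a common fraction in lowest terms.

Let r = q/p = (1/3)/(2/3) = 1/2. The recurrence P(i) = p·P(i+1) + q·P(i−1) with P(0)=0, P(8)=1 gives P(i) = (1 − r^i)/(1 − r^8).
P(5) = (1 − (1/2)^5) / (1 − (1/2)^8) = 248/255.

248/255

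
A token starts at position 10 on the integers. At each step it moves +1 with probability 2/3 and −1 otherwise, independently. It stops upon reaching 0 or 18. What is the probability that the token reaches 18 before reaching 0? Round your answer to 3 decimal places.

0.999

Let r = q/p = (1/3)/(2/3) = 1/2. The recurrence P(i) = p·P(i+1) + q·P(i−1) with P(0)=0, P(18)=1 gives P(i) = (1 − r^i)/(1 − r^18).
P(10) = (1 − (1/2)^10) / (1 − (1/2)^18) = 87296/87381 ≈ 0.999.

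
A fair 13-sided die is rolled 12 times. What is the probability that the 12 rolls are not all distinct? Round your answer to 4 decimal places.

P(all 12 different) = 13/13 · 12/13 · ··· · 2/13 ≈ 0.0003.
P(at least two equal) = 1 − 0.0003 = 0.9997.

0.9997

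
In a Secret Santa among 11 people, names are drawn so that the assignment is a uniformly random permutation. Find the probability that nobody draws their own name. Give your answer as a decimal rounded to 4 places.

0.3679

This is the derangement probability: permutations of 11 with no fixed point.
D(11) = 11! · (1 − 1/1! + 1/2! − ··· + (−1)^11/11!) = 14684570.
P = 14684570/39916800 = 1468457/3991680 ≈ 0.3679.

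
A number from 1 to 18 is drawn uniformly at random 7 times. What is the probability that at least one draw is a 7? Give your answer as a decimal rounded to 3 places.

0.330

P(no draw is a 7) = (17/18)^7 ≈ 0.670.
P(at least one) = 1 − 0.670 = 0.330.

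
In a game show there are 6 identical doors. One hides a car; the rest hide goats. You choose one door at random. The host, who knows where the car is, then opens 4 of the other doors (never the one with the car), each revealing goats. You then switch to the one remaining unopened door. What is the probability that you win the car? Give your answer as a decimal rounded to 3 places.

0.833

Your original door holds the car with probability 1/6, so the other 5 collectively hold it with probability 5/6.
The host can always find 4 empty doors to open, so the reveals don't change that 5/6; it is now spread over the 1 remaining unopened door.
P(win by switching) = (5/6) · (1/1) = 5/6 ≈ 0.833.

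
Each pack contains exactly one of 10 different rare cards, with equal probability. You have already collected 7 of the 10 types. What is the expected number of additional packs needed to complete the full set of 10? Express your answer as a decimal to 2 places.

Starting from 7 distinct types, each trial gives a new one with probability (10−i)/10 when i types are held, so the wait for the next new type is 10/(10−i).
E = 10/3 + 10/2 + 10/1 = 55/3 ≈ 18.33.

18.33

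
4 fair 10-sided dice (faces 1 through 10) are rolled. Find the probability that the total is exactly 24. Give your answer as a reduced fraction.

There are 10^4 = 10000 equally likely outcomes.
The number of ordered 4-tuples from {1,…,10} summing to 24 is 633.
P(sum = 24) = 633/10000.

633/10000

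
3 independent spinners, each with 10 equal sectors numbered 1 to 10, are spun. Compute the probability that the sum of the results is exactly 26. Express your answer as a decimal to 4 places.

There are 10^3 = 1000 equally likely outcomes.
The number of ordered 3-tuples from {1,…,10} summing to 26 is 15.
P(sum = 26) = 15/1000 = 3/200 ≈ 0.0150.

0.0150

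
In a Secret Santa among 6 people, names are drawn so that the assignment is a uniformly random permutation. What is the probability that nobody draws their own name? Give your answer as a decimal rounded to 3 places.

0.368

This is the derangement probability: permutations of 6 with no fixed point.
D(6) = 6! · (1 − 1/1! + 1/2! − ··· + (−1)^6/6!) = 265.
P = 265/720 = 53/144 ≈ 0.368.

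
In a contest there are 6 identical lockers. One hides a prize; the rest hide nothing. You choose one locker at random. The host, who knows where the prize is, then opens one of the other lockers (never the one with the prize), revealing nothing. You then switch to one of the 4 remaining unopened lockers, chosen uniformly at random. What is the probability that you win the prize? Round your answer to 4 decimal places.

0.2083

Your original locker holds the prize with probability 1/6, so the other 5 collectively hold it with probability 5/6.
The host can always find an empty locker to open, so this doesn't change that 5/6; it is now spread over the 4 remaining unopened lockers.
P(win by switching) = (5/6) · (1/4) = 5/24 ≈ 0.2083.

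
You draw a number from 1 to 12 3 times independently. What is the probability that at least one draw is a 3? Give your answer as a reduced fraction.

P(no draw is a 3) = (11/12)^3 = 1331/1728.
P(at least one) = 1 − 1331/1728 = 397/1728.

397/1728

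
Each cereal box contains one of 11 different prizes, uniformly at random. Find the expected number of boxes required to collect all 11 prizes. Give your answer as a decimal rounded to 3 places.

After i distinct types are collected, each trial gives a new one with probability (11−i)/11, so the expected wait for the next new type is 11/(11−i).
E = 11/11 + 11/10 + 11/9 + 11/8 + 11/7 + 11/6 + 11/5 + 11/4 + 11/3 + 11/2 + 11/1 = 83711/2520 ≈ 33.219.

33.219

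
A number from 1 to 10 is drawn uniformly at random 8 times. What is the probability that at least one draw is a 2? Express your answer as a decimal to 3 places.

P(no draw is a 2) = (9/10)^8 ≈ 0.430.
P(at least one) = 1 − 0.430 = 0.570.

0.570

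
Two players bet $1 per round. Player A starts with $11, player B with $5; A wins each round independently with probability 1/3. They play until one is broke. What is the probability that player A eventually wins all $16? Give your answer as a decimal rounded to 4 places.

0.0312

Let r = q/p = (2/3)/(1/3) = 2. The recurrence P(i) = p·P(i+1) + q·P(i−1) with P(0)=0, P(16)=1 gives P(i) = (1 − r^i)/(1 − r^16).
P(11) = (1 − (2)^11) / (1 − (2)^16) = 2047/65535 ≈ 0.0312.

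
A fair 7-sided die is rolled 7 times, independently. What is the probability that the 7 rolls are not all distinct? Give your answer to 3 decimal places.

P(all 7 different) = 7/7 · 6/7 · ··· · 1/7 ≈ 0.006.
P(at least two equal) = 1 − 0.006 = 0.994.

0.994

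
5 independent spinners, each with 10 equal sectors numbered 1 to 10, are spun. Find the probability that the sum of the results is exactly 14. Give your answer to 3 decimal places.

There are 10^5 = 100000 equally likely outcomes.
The number of ordered 5-tuples from {1,…,10} summing to 14 is 715.
P(sum = 14) = 715/100000 = 143/20000 ≈ 0.007.

0.007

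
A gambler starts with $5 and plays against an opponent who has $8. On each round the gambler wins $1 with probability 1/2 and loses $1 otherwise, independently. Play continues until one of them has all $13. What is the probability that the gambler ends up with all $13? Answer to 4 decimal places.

With a fair step, P(i) = ½P(i−1) + ½P(i+1) with P(0)=0, P(13)=1 has the linear solution P(i) = i/13.
P(5) = 5/13 ≈ 0.3846.

0.3846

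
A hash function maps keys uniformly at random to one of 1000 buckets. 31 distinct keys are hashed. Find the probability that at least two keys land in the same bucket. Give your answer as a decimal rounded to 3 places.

0.375

It's easier to compute the probability that all 31 are distinct.
P(all distinct) = 1000/1000 · 999/1000 · ··· · 970/1000 ≈ 0.625.
So the probability of at least one match is 1 − 0.625 = 0.375.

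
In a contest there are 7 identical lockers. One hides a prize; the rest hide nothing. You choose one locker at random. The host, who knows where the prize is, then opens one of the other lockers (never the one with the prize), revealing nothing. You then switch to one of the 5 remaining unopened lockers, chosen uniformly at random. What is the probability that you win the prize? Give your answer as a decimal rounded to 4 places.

Your original locker holds the prize with probability 1/7, so the other 6 collectively hold it with probability 6/7.
The host can always find an empty locker to open, so this doesn't change that 6/7; it is now spread over the 5 remaining unopened lockers.
P(win by switching) = (6/7) · (1/5) = 6/35 ≈ 0.1714.

0.1714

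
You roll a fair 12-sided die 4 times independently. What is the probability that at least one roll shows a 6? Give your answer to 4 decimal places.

0.2939

P(no roll shows a 6) = (11/12)^4 ≈ 0.7061.
P(at least one) = 1 − 0.7061 = 0.2939.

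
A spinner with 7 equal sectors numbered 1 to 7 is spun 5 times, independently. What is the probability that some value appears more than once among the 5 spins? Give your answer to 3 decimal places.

P(all 5 different) = 7/7 · 6/7 · ··· · 3/7 ≈ 0.150.
P(at least two equal) = 1 − 0.150 = 0.850.

0.850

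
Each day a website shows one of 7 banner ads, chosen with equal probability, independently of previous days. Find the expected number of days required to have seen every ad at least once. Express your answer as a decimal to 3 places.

After i distinct types are collected, each trial gives a new one with probability (7−i)/7, so the expected wait for the next new type is 7/(7−i).
E = 7/7 + 7/6 + 7/5 + 7/4 + 7/3 + 7/2 + 7/1 = 363/20 ≈ 18.150.

18.150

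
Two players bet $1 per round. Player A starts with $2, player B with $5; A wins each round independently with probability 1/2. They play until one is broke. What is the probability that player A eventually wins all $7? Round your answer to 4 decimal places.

With a fair step, P(i) = ½P(i−1) + ½P(i+1) with P(0)=0, P(7)=1 has the linear solution P(i) = i/7.
P(2) = 2/7 ≈ 0.2857.

0.2857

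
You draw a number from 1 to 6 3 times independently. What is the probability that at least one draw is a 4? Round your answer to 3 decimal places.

P(no draw is a 4) = (5/6)^3 ≈ 0.579.
P(at least one) = 1 − 0.579 = 0.421.

0.421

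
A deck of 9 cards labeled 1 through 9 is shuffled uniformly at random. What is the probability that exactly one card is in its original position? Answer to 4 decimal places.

Choose which one is fixed: C(9,1) = 9 ways.
The remaining 8 must have no fixed point: D(8) = 14833.
P = 9·14833/362880 = 2119/5760 ≈ 0.3679.

0.3679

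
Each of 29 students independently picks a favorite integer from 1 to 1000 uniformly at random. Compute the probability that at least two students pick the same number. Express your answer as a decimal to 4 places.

It's easier to compute the probability that all 29 are distinct.
P(all distinct) = 1000/1000 · 999/1000 · ··· · 972/1000 ≈ 0.6637.
So the probability of at least one match is 1 − 0.6637 = 0.3363.

0.3363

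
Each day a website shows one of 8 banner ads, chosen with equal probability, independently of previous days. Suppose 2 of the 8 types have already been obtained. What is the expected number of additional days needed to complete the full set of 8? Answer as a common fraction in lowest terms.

98/5

Starting from 2 distinct types, each trial gives a new one with probability (8−i)/8 when i types are held, so the wait for the next new type is 8/(8−i).
E = 8/6 + 8/5 + 8/4 + 8/3 + 8/2 + 8/1 = 98/5.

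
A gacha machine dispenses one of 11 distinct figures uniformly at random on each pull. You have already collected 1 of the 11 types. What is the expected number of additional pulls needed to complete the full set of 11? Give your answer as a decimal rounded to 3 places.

32.219

Starting from 1 distinct type, each trial gives a new one with probability (11−i)/11 when i types are held, so the wait for the next new type is 11/(11−i).
E = 11/10 + 11/9 + 11/8 + 11/7 + 11/6 + 11/5 + 11/4 + 11/3 + 11/2 + 11/1 = 81191/2520 ≈ 32.219.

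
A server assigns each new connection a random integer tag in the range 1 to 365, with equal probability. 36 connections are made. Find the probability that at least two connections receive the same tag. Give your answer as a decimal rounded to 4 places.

0.8322

It's easier to compute the probability that all 36 are distinct.
P(all distinct) = 365/365 · 364/365 · ··· · 330/365 ≈ 0.1678.
So the probability of at least one match is 1 − 0.1678 = 0.8322.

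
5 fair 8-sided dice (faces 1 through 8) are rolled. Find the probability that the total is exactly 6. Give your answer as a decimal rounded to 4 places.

0.0002

There are 8^5 = 32768 equally likely outcomes.
The number of ordered 5-tuples from {1,…,8} summing to 6 is 5.
P(sum = 6) = 5/32768 ≈ 0.0002.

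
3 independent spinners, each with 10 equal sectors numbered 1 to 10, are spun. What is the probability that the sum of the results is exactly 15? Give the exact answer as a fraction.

There are 10^3 = 1000 equally likely outcomes.
The number of ordered 3-tuples from {1,…,10} summing to 15 is 73.
P(sum = 15) = 73/1000.

73/1000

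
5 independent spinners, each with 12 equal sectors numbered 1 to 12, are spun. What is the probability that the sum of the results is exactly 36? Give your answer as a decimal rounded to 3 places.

0.046

There are 12^5 = 248832 equally likely outcomes.
The number of ordered 5-tuples from {1,…,12} summing to 36 is 11385.
P(sum = 36) = 11385/248832 = 1265/27648 ≈ 0.046.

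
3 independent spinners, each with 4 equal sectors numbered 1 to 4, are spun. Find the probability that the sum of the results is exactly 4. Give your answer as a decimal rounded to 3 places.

0.047

There are 4^3 = 64 equally likely outcomes.
The number of ordered 3-tuples from {1,…,4} summing to 4 is 3.
P(sum = 4) = 3/64 ≈ 0.047.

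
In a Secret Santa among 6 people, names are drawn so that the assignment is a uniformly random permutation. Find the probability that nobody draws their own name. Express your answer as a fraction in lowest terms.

This is the derangement probability: permutations of 6 with no fixed point.
D(6) = 6! · (1 − 1/1! + 1/2! − ··· + (−1)^6/6!) = 265.
P = 265/720 = 53/144.

53/144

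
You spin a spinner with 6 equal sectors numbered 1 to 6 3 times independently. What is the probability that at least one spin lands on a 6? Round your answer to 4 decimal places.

P(no spin lands on a 6) = (5/6)^3 ≈ 0.5787.
P(at least one) = 1 − 0.5787 = 0.4213.

0.4213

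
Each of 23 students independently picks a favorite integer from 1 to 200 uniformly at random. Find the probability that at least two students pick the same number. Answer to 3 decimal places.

It's easier to compute the probability that all 23 are distinct.
P(all distinct) = 200/200 · 199/200 · ··· · 178/200 ≈ 0.268.
So the probability of at least one match is 1 − 0.268 = 0.732.

0.732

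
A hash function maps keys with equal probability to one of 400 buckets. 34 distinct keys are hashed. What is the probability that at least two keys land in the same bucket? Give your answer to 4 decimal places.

It's easier to compute the probability that all 34 are distinct.
P(all distinct) = 400/400 · 399/400 · ··· · 367/400 ≈ 0.2361.
So the probability of at least one match is 1 − 0.2361 = 0.7639.

0.7639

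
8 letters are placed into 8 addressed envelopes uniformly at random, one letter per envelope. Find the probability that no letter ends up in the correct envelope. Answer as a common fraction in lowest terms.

This is the derangement probability: permutations of 8 with no fixed point.
D(8) = 8! · (1 − 1/1! + 1/2! − ··· + (−1)^8/8!) = 14833.
P = 14833/40320 = 2119/5760.

2119/5760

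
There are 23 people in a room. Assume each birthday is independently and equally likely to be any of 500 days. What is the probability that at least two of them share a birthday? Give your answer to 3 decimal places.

It's easier to compute the probability that all 23 are distinct.
P(all distinct) = 500/500 · 499/500 · ··· · 478/500 ≈ 0.598.
So the probability of at least one match is 1 − 0.598 = 0.402.

0.402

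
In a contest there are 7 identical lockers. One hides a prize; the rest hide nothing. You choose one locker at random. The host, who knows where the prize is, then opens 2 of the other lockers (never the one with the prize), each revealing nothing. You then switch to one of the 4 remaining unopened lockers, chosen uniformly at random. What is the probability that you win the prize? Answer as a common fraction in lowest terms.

Your original locker holds the prize with probability 1/7, so the other 6 collectively hold it with probability 6/7.
The host can always find 2 empty lockers to open, so the reveals don't change that 6/7; it is now spread over the 4 remaining unopened lockers.
P(win by switching) = (6/7) · (1/4) = 3/14.

3/14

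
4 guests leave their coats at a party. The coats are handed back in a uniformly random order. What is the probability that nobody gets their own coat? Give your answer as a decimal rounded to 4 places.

This is the derangement probability: permutations of 4 with no fixed point.
D(4) = 4! · (1 − 1/1! + 1/2! − ··· + (−1)^4/4!) = 9.
P = 9/24 = 3/8 ≈ 0.3750.

0.3750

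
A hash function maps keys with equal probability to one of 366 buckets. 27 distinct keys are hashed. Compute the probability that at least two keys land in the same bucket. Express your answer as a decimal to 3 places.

0.626

It's easier to compute the probability that all 27 are distinct.
P(all distinct) = 366/366 · 365/366 · ··· · 340/366 ≈ 0.374.
So the probability of at least one match is 1 − 0.374 = 0.626.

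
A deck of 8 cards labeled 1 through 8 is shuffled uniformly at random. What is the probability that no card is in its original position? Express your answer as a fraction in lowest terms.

2119/5760

This is the derangement probability: permutations of 8 with no fixed point.
D(8) = 8! · (1 − 1/1! + 1/2! − ··· + (−1)^8/8!) = 14833.
P = 14833/40320 = 2119/5760.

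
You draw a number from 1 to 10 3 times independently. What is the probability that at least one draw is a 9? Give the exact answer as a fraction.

271/1000

P(no draw is a 9) = (9/10)^3 = 729/1000.
P(at least one) = 1 − 729/1000 = 271/1000.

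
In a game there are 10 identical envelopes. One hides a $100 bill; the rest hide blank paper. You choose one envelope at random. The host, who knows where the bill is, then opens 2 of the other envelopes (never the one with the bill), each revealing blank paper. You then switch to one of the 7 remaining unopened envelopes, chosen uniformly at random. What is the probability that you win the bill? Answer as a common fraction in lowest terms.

Your original envelope holds the bill with probability 1/10, so the other 9 collectively hold it with probability 9/10.
The host can always find 2 empty envelopes to open, so the reveals don't change that 9/10; it is now spread over the 7 remaining unopened envelopes.
P(win by switching) = (9/10) · (1/7) = 9/70.

9/70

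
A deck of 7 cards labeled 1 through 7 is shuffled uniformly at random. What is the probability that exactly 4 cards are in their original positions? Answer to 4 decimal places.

Choose which 4 of the 7 are fixed: C(7,4) = 35 ways.
The remaining 3 must have no fixed point: D(3) = 2.
P = 35·2/5040 = 1/72 ≈ 0.0139.

0.0139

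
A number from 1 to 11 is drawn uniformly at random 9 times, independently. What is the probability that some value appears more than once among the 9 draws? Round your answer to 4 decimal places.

0.9915

P(all 9 different) = 11/11 · 10/11 · ··· · 3/11 ≈ 0.0085.
P(at least two equal) = 1 − 0.0085 = 0.9915.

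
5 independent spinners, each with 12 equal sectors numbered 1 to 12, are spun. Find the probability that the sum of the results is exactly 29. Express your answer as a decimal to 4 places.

0.0458

There are 12^5 = 248832 equally likely outcomes.
The number of ordered 5-tuples from {1,…,12} summing to 29 is 11385.
P(sum = 29) = 11385/248832 = 1265/27648 ≈ 0.0458.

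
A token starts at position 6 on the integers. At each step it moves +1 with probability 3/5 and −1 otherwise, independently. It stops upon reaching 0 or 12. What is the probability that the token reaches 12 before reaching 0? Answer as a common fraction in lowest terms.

729/793

Let r = q/p = (2/5)/(3/5) = 2/3. The recurrence P(i) = p·P(i+1) + q·P(i−1) with P(0)=0, P(12)=1 gives P(i) = (1 − r^i)/(1 − r^12).
P(6) = (1 − (2/3)^6) / (1 − (2/3)^12) = 729/793.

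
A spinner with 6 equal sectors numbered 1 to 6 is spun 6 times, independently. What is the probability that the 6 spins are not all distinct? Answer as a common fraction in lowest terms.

P(all 6 different) = 6/6 · 5/6 · ··· · 1/6 = 5/324.
P(at least two equal) = 1 − 5/324 = 319/324.

319/324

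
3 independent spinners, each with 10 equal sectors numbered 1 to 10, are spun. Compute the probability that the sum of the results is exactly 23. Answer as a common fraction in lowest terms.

9/250

There are 10^3 = 1000 equally likely outcomes.
The number of ordered 3-tuples from {1,…,10} summing to 23 is 36.
P(sum = 23) = 36/1000 = 9/250.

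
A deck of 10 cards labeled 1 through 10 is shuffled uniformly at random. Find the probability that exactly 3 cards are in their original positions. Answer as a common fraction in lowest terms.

103/1680

Choose which 3 of the 10 are fixed: C(10,3) = 120 ways.
The remaining 7 must have no fixed point: D(7) = 1854.
P = 120·1854/3628800 = 103/1680.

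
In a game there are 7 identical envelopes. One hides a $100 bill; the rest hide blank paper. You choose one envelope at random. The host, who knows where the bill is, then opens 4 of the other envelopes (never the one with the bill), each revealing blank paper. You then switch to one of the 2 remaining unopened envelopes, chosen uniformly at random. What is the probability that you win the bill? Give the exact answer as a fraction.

3/7

Your original envelope holds the bill with probability 1/7, so the other 6 collectively hold it with probability 6/7.
The host can always find 4 empty envelopes to open, so the reveals don't change that 6/7; it is now spread over the 2 remaining unopened envelopes.
P(win by switching) = (6/7) · (1/2) = 3/7.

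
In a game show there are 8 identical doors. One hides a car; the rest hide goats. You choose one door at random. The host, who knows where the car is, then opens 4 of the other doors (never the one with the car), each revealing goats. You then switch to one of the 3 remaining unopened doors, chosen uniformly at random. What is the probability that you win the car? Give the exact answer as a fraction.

Your original door holds the car with probability 1/8, so the other 7 collectively hold it with probability 7/8.
The host can always find 4 empty doors to open, so the reveals don't change that 7/8; it is now spread over the 3 remaining unopened doors.
P(win by switching) = (7/8) · (1/3) = 7/24.

7/24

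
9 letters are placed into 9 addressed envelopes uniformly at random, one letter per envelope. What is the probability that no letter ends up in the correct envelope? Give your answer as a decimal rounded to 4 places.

0.3679

This is the derangement probability: permutations of 9 with no fixed point.
D(9) = 9! · (1 − 1/1! + 1/2! − ··· + (−1)^9/9!) = 133496.
P = 133496/362880 = 16687/45360 ≈ 0.3679.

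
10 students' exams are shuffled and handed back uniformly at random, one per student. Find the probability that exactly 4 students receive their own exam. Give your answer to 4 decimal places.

0.0153

Choose which 4 of the 10 are fixed: C(10,4) = 210 ways.
The remaining 6 must have no fixed point: D(6) = 265.
P = 210·265/3628800 = 53/3456 ≈ 0.0153.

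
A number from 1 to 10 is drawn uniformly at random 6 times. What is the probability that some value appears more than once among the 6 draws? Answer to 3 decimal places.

0.849

P(all 6 different) = 10/10 · 9/10 · ··· · 5/10 ≈ 0.151.
P(at least two equal) = 1 − 0.151 = 0.849.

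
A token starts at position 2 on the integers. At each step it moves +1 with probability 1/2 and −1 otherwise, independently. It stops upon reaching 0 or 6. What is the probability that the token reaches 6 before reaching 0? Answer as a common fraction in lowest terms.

With a fair step, P(i) = ½P(i−1) + ½P(i+1) with P(0)=0, P(6)=1 has the linear solution P(i) = i/6.
P(2) = 2/6 = 1/3.

1/3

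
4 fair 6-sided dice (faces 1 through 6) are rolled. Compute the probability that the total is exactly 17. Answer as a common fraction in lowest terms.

13/162

There are 6^4 = 1296 equally likely outcomes.
The number of ordered 4-tuples from {1,…,6} summing to 17 is 104.
P(sum = 17) = 104/1296 = 13/162.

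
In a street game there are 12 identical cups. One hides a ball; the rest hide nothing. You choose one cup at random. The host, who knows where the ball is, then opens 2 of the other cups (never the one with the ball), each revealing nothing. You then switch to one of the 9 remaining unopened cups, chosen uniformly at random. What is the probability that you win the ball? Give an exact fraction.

11/108

Your original cup holds the ball with probability 1/12, so the other 11 collectively hold it with probability 11/12.
The host can always find 2 empty cups to open, so the reveals don't change that 11/12; it is now spread over the 9 remaining unopened cups.
P(win by switching) = (11/12) · (1/9) = 11/108.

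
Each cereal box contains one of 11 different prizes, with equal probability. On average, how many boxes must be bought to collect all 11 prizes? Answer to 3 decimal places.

After i distinct types are collected, each trial gives a new one with probability (11−i)/11, so the expected wait for the next new type is 11/(11−i).
E = 11/11 + 11/10 + 11/9 + 11/8 + 11/7 + 11/6 + 11/5 + 11/4 + 11/3 + 11/2 + 11/1 = 83711/2520 ≈ 33.219.

33.219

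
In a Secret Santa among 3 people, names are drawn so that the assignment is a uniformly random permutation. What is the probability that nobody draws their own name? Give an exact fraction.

This is the derangement probability: permutations of 3 with no fixed point.
D(3) = 3! · (1 − 1/1! + 1/2! − ··· + (−1)^3/3!) = 2.
P = 2/6 = 1/3.

1/3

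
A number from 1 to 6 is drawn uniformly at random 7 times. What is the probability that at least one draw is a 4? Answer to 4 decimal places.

0.7209

P(no draw is a 4) = (5/6)^7 ≈ 0.2791.
P(at least one) = 1 − 0.2791 = 0.7209.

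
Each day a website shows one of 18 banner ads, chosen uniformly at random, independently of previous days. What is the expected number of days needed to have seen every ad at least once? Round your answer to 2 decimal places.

62.91

After i distinct types are collected, each trial gives a new one with probability (18−i)/18, so the expected wait for the next new type is 18/(18−i).
E = 18/18 + 18/17 + 18/16 + 18/15 + 18/14 + 18/13 + 18/12 + 18/11 + 18/10 + 18/9 + 18/8 + 18/7 + 18/6 + 18/5 + 18/4 + 18/3 + 18/2 + 18/1 = 42822903/680680 ≈ 62.91.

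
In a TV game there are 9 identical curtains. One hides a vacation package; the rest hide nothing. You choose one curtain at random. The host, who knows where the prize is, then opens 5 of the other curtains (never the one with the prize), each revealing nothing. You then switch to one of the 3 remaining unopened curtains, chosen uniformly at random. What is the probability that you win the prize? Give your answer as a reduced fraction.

8/27

Your original curtain holds the prize with probability 1/9, so the other 8 collectively hold it with probability 8/9.
The host can always find 5 empty curtains to open, so the reveals don't change that 8/9; it is now spread over the 3 remaining unopened curtains.
P(win by switching) = (8/9) · (1/3) = 8/27.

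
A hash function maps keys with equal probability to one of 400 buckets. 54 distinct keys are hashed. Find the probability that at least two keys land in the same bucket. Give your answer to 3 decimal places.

It's easier to compute the probability that all 54 are distinct.
P(all distinct) = 400/400 · 399/400 · ··· · 347/400 ≈ 0.024.
So the probability of at least one match is 1 − 0.024 = 0.976.

0.976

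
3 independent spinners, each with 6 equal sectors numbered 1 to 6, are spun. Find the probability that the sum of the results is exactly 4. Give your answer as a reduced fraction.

1/72

There are 6^3 = 216 equally likely outcomes.
The number of ordered 3-tuples from {1,…,6} summing to 4 is 3.
P(sum = 4) = 3/216 = 1/72.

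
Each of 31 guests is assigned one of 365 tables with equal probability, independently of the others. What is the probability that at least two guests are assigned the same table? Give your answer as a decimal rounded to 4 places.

It's easier to compute the probability that all 31 are distinct.
P(all distinct) = 365/365 · 364/365 · ··· · 335/365 ≈ 0.2695.
So the probability of at least one match is 1 − 0.2695 = 0.7305.

0.7305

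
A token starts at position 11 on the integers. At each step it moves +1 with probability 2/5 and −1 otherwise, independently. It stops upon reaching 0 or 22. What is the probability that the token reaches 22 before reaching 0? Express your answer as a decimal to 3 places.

Let r = q/p = (3/5)/(2/5) = 3/2. The recurrence P(i) = p·P(i+1) + q·P(i−1) with P(0)=0, P(22)=1 gives P(i) = (1 − r^i)/(1 − r^22).
P(11) = (1 − (3/2)^11) / (1 − (3/2)^22) = 2048/179195 ≈ 0.011.

0.011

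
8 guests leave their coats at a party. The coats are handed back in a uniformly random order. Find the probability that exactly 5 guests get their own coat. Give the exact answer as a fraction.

Choose which 5 of the 8 are fixed: C(8,5) = 56 ways.
The remaining 3 must have no fixed point: D(3) = 2.
P = 56·2/40320 = 1/360.

1/360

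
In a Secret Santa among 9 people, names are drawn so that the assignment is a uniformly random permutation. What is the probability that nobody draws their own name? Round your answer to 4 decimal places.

0.3679

This is the derangement probability: permutations of 9 with no fixed point.
D(9) = 9! · (1 − 1/1! + 1/2! − ··· + (−1)^9/9!) = 133496.
P = 133496/362880 = 16687/45360 ≈ 0.3679.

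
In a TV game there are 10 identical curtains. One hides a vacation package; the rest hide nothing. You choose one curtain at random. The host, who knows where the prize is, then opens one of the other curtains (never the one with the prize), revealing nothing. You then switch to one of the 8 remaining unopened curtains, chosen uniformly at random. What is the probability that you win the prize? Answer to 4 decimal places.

0.1125

Your original curtain holds the prize with probability 1/10, so the other 9 collectively hold it with probability 9/10.
The host can always find an empty curtain to open, so this doesn't change that 9/10; it is now spread over the 8 remaining unopened curtains.
P(win by switching) = (9/10) · (1/8) = 9/80 ≈ 0.1125.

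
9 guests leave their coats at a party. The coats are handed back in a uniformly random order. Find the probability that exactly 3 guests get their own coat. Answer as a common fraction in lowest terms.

Choose which 3 of the 9 are fixed: C(9,3) = 84 ways.
The remaining 6 must have no fixed point: D(6) = 265.
P = 84·265/362880 = 53/864.

53/864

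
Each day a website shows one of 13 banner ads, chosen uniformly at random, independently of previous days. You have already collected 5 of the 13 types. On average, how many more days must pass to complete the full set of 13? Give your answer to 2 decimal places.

Starting from 5 distinct types, each trial gives a new one with probability (13−i)/13 when i types are held, so the wait for the next new type is 13/(13−i).
E = 13/8 + 13/7 + 13/6 + 13/5 + 13/4 + 13/3 + 13/2 + 13/1 = 9893/280 ≈ 35.33.

35.33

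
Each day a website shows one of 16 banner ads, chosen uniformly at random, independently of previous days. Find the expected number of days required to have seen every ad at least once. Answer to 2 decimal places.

54.09

After i distinct types are collected, each trial gives a new one with probability (16−i)/16, so the expected wait for the next new type is 16/(16−i).
E = 16/16 + 16/15 + 16/14 + 16/13 + 16/12 + 16/11 + 16/10 + 16/9 + 16/8 + 16/7 + 16/6 + 16/5 + 16/4 + 16/3 + 16/2 + 16/1 = 2436559/45045 ≈ 54.09.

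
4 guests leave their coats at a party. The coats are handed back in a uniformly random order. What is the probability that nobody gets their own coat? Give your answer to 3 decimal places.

This is the derangement probability: permutations of 4 with no fixed point.
D(4) = 4! · (1 − 1/1! + 1/2! − ··· + (−1)^4/4!) = 9.
P = 9/24 = 3/8 ≈ 0.375.

0.375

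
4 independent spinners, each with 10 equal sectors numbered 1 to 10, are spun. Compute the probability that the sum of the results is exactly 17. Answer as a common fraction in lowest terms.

6/125

There are 10^4 = 10000 equally likely outcomes.
The number of ordered 4-tuples from {1,…,10} summing to 17 is 480.
P(sum = 17) = 480/10000 = 6/125.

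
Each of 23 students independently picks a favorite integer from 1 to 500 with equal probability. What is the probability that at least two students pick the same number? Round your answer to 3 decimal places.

0.402

It's easier to compute the probability that all 23 are distinct.
P(all distinct) = 500/500 · 499/500 · ··· · 478/500 ≈ 0.598.
So the probability of at least one match is 1 − 0.598 = 0.402.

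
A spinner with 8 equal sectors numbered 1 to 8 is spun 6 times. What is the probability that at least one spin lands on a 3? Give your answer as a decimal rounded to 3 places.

P(no spin lands on a 3) = (7/8)^6 ≈ 0.449.
P(at least one) = 1 − 0.449 = 0.551.

0.551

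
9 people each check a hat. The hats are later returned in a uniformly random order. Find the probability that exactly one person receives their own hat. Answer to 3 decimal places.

0.368

Choose which one is fixed: C(9,1) = 9 ways.
The remaining 8 must have no fixed point: D(8) = 14833.
P = 9·14833/362880 = 2119/5760 ≈ 0.368.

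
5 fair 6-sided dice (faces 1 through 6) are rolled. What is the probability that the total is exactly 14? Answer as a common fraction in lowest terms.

5/72

There are 6^5 = 7776 equally likely outcomes.
The number of ordered 5-tuples from {1,…,6} summing to 14 is 540.
P(sum = 14) = 540/7776 = 5/72.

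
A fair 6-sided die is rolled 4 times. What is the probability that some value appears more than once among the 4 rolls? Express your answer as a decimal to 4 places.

P(all 4 different) = 6/6 · 5/6 · ··· · 3/6 ≈ 0.2778.
P(at least two equal) = 1 − 0.2778 = 0.7222.

0.7222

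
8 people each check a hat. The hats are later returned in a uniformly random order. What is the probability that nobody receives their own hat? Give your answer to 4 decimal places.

0.3679

This is the derangement probability: permutations of 8 with no fixed point.
D(8) = 8! · (1 − 1/1! + 1/2! − ··· + (−1)^8/8!) = 14833.
P = 14833/40320 = 2119/5760 ≈ 0.3679.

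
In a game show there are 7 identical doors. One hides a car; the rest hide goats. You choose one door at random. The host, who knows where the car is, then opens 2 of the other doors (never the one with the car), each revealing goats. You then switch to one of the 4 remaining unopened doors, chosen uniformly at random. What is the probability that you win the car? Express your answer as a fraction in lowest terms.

3/14

Your original door holds the car with probability 1/7, so the other 6 collectively hold it with probability 6/7.
The host can always find 2 empty doors to open, so the reveals don't change that 6/7; it is now spread over the 4 remaining unopened doors.
P(win by switching) = (6/7) · (1/4) = 3/14.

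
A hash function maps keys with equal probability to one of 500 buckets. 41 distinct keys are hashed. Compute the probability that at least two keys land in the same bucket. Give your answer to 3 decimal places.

0.815

It's easier to compute the probability that all 41 are distinct.
P(all distinct) = 500/500 · 499/500 · ··· · 460/500 ≈ 0.185.
So the probability of at least one match is 1 − 0.185 = 0.815.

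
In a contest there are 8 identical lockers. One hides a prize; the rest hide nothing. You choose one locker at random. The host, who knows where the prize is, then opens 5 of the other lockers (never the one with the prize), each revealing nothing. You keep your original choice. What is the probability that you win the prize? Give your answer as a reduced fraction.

1/8

The host can always open 5 empty lockers regardless of your choice, so the reveals give no information about your original locker.
P(win by staying) = 1/8.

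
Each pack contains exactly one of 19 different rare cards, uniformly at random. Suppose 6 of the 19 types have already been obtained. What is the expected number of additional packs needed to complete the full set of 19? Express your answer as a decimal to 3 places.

60.423

Starting from 6 distinct types, each trial gives a new one with probability (19−i)/19 when i types are held, so the wait for the next new type is 19/(19−i).
E = 19/13 + 19/12 + 19/11 + 19/10 + 19/9 + 19/8 + 19/7 + 19/6 + 19/5 + 19/4 + 19/3 + 19/2 + 19/1 = 21773867/360360 ≈ 60.423.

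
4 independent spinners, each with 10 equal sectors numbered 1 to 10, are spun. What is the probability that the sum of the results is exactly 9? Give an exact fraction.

There are 10^4 = 10000 equally likely outcomes.
The number of ordered 4-tuples from {1,…,10} summing to 9 is 56.
P(sum = 9) = 56/10000 = 7/1250.

7/1250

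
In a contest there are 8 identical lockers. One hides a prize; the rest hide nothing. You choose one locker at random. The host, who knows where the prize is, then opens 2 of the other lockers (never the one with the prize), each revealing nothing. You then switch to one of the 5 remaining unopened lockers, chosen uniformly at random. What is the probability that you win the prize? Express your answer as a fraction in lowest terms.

7/40

Your original locker holds the prize with probability 1/8, so the other 7 collectively hold it with probability 7/8.
The host can always find 2 empty lockers to open, so the reveals don't change that 7/8; it is now spread over the 5 remaining unopened lockers.
P(win by switching) = (7/8) · (1/5) = 7/40.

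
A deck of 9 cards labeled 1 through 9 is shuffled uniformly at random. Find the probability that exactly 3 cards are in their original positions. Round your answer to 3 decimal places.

0.061

Choose which 3 of the 9 are fixed: C(9,3) = 84 ways.
The remaining 6 must have no fixed point: D(6) = 265.
P = 84·265/362880 = 53/864 ≈ 0.061.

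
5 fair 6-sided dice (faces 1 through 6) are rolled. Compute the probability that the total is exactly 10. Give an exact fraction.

There are 6^5 = 7776 equally likely outcomes.
The number of ordered 5-tuples from {1,…,6} summing to 10 is 126.
P(sum = 10) = 126/7776 = 7/432.

7/432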